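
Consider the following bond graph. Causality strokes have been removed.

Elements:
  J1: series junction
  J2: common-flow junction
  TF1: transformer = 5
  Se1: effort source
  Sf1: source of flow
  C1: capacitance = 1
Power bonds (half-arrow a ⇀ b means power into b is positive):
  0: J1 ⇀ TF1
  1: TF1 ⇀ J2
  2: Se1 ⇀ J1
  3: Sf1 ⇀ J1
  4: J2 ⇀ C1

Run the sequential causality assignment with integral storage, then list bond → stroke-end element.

#0 stroke at J1
#1 stroke at TF1
#2 stroke at J1
#3 stroke at Sf1
#4 stroke at J2

b2 →J1  (Se1: effort source, stroke at far end)
b3 →Sf1  (Sf1 (Sf) sets flow on bond)
b0 →J1  (1-jn J1 has f-setter on 3)
b1 →TF1  (TF TF1: opposite of bond 0)
b4 →J2  (J2 flow already set via bond 1)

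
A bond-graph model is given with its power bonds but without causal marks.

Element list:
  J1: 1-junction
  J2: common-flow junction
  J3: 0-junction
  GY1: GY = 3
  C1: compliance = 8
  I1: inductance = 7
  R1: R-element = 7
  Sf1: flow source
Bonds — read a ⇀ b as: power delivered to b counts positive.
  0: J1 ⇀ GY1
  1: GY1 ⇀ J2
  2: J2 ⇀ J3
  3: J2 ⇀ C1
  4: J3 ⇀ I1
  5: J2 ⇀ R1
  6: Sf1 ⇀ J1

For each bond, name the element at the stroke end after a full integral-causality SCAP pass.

bond 0 |J1
bond 1 |J2
bond 2 |J3
bond 3 |J2
bond 4 |I1
bond 5 |J2
bond 6 |Sf1

bond 6 stroke at Sf1  (Sf1: flow source, stroke at near end)
bond 0 stroke at J1  (1-jn J1 has f-setter on 6)
bond 1 stroke at J2  (through GY1, causality inverts; strokes same side of GY1)
bond 3 stroke at J2  (C1 outputs effort q/C1)
bond 4 stroke at I1  (I1 integral (f out))
bond 2 stroke at J3  (closing 0-jn rule on J3)
bond 5 stroke at J2  (J2: bond 2 brought flow, rest push out)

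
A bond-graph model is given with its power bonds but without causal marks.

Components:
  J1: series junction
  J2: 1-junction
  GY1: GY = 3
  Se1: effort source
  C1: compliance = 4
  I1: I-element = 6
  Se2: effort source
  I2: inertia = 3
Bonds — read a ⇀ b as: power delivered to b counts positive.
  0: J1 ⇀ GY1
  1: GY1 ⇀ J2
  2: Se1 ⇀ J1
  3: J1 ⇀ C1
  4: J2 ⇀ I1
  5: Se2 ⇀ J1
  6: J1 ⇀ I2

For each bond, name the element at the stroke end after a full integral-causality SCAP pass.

bond 2 stroke at J1  (Se1 fixes effort; stroke away)
bond 5 stroke at J1  (Se2: effort source, stroke at far end)
bond 3 stroke at J1  (C1 outputs effort q/C1)
bond 4 stroke at I1  (prefer integral on I1)
bond 1 stroke at J2  (J2 flow already set via bond 4)
bond 0 stroke at J1  (GY1 both-in/both-out from 1)
bond 6 stroke at I2  (J1: last free bond brings flow in)

b0 →J1
b1 →J2
b2 →J1
b3 →J1
b4 →I1
b5 →J1
b6 →I2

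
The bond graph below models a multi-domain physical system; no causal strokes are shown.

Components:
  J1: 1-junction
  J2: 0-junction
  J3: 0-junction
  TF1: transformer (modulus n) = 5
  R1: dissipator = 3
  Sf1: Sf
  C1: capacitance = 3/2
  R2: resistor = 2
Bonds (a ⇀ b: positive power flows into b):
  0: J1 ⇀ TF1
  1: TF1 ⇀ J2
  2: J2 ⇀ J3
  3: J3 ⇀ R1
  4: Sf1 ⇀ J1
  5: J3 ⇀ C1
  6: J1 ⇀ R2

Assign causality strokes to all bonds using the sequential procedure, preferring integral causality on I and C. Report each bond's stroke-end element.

b0 stroke at J1
b1 stroke at TF1
b2 stroke at J2
b3 stroke at R1
b4 stroke at Sf1
b5 stroke at J3
b6 stroke at J1

bond 4 stroke→Sf1  (Sf1: flow source, stroke at near end)
bond 0 stroke→J1  (common-f at J1 fixed by 4)
bond 6 stroke→J1  (common-f at J1 fixed by 4)
bond 1 stroke→TF1  (through TF1, causality passes straight; one stroke at TF1)
bond 2 stroke→J2  (only one effort-in slot at J2)
bond 5 stroke→J3  (C1: C, integral causality)
bond 3 stroke→R1  (J3 effort already set via bond 5)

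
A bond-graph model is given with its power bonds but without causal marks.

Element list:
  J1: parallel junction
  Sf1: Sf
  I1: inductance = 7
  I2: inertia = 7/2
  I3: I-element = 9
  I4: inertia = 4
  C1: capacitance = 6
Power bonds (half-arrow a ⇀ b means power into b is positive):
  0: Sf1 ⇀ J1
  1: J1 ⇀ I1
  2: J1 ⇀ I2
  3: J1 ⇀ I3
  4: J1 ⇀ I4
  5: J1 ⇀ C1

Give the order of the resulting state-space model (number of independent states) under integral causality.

5  (C1, I1, I2, I3, I4 all integral)

b0 →Sf1  (source Sf1 imposes f)
b1 →I1  (I1 outputs flow p/I1)
b2 →I2  (I2: I, integral causality)
b3 →I3  (I3 outputs flow p/I3)
b4 →I4  (I4 integral (f out))
b5 →J1  (J1: last free bond brings effort in)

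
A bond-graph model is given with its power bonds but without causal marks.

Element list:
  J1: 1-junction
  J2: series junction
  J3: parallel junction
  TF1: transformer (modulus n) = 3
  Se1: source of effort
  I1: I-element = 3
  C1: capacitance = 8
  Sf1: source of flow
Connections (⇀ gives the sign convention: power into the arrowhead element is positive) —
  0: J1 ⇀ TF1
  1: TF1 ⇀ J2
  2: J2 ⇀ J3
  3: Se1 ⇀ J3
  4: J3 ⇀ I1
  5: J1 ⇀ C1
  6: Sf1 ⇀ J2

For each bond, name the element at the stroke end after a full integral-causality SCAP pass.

β3 stroke at J3  (Se1: effort source, stroke at far end)
β6 stroke at Sf1  (source Sf1 imposes f)
β1 stroke at J2  (J2 flow already set via bond 6)
β2 stroke at J2  (1-jn J2 has f-setter on 6)
β4 stroke at I1  (J3 effort already set via bond 3)
β0 stroke at TF1  (TF1: transformer flips bond 1)
β5 stroke at J1  (J1: bond 0 brought flow, rest push out)

β0 stroke→TF1
β1 stroke→J2
β2 stroke→J2
β3 stroke→J3
β4 stroke→I1
β5 stroke→J1
β6 stroke→Sf1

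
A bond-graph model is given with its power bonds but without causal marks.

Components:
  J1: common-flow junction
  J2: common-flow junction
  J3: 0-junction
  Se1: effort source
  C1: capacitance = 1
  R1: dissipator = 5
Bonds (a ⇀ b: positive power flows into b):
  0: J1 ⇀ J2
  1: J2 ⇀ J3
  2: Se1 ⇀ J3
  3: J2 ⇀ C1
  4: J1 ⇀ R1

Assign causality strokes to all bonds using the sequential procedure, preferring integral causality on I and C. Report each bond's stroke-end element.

β0 →J1
β1 →J2
β2 →J3
β3 →J2
β4 →R1

b2 →J3  (source Se1 imposes e)
b1 →J2  (0-jn J3 has e-setter on 2)
b3 →J2  (C1: C, integral causality)
b0 →J1  (J2: last free bond brings flow in)
b4 →R1  (closing 1-jn rule on J1)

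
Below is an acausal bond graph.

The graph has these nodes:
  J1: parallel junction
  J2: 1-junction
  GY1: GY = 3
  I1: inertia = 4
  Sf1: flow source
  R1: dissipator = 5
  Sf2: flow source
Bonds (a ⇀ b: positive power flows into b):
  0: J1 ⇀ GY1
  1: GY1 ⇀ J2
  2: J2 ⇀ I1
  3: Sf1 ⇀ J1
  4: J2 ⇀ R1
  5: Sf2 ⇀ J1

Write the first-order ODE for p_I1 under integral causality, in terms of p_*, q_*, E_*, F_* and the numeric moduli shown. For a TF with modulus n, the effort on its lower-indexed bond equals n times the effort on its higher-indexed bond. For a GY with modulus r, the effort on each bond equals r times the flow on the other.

dp_I1/dt = 3*F_Sf1 + 3*F_Sf2 - 5*p_I1/4

bond 3 stroke at Sf1  (Sf1: flow source, stroke at near end)
bond 5 stroke at Sf2  (Sf2: flow source, stroke at near end)
bond 0 stroke at J1  (J1 needs exactly one e-in)
bond 1 stroke at J2  (GY GY1: same side as bond 0)
bond 2 stroke at I1  (prefer integral on I1)
bond 4 stroke at J2  (J2: bond 2 brought flow, rest push out)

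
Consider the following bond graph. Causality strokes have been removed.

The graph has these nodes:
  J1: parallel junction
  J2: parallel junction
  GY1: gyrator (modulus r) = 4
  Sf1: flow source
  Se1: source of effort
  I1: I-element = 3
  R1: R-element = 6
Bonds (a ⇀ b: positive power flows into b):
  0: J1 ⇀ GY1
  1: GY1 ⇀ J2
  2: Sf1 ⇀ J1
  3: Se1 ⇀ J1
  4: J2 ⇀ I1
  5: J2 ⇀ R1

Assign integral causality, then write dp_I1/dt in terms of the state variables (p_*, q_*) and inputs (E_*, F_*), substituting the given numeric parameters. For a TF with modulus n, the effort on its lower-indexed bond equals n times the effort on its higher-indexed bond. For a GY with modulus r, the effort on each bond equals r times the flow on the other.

dp_I1/dt = 3*E_Se1/2 - 2*p_I1

bond 2 →Sf1  (Sf1 fixes flow; stroke at Sf1)
bond 3 →J1  (Se1 (Se) sets effort on bond)
bond 0 →GY1  (J1 effort already set via bond 3)
bond 1 →GY1  (GY1 both-in/both-out from 0)
bond 4 →I1  (I1 integral (f out))
bond 5 →J2  (closing 0-jn rule on J2)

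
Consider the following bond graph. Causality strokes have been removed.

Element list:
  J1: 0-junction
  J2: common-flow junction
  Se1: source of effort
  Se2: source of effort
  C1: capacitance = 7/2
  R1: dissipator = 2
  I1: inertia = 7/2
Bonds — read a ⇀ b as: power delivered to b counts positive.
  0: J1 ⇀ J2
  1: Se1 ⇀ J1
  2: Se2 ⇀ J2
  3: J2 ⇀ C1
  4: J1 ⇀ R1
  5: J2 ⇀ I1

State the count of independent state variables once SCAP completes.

bond 1 |J1  (Se1 (Se) sets effort on bond)
bond 2 |J2  (Se2 fixes effort; stroke away)
bond 0 |J2  (0-jn J1 has e-setter on 1)
bond 4 |R1  (common-e at J1 fixed by 1)
bond 3 |J2  (prefer integral on C1)
bond 5 |I1  (J2: last free bond brings flow in)

2  (C1, I1 all integral)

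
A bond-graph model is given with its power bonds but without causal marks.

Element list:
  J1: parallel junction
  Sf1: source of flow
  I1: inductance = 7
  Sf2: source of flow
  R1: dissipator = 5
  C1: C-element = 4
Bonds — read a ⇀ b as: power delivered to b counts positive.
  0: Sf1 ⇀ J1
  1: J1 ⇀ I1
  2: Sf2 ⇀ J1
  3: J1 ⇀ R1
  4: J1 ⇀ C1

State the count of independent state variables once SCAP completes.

β0 stroke at Sf1  (source Sf1 imposes f)
β2 stroke at Sf2  (source Sf2 imposes f)
β1 stroke at I1  (I1 outputs flow p/I1)
β4 stroke at J1  (C1 integral (e out))
β3 stroke at R1  (J1 effort already set via bond 4)

2  (C1, I1 all integral)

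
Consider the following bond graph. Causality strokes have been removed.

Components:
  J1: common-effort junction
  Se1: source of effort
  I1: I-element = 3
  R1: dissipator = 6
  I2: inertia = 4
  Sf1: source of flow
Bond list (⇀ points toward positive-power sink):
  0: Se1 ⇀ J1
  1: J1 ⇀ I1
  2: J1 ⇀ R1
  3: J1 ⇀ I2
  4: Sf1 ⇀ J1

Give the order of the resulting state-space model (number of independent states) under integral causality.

2  (I1, I2 all integral)

β0 stroke at J1  (Se1 fixes effort; stroke away)
β4 stroke at Sf1  (source Sf1 imposes f)
β1 stroke at I1  (0-jn J1 has e-setter on 0)
β2 stroke at R1  (J1: bond 0 brought effort, rest push out)
β3 stroke at I2  (J1: bond 0 brought effort, rest push out)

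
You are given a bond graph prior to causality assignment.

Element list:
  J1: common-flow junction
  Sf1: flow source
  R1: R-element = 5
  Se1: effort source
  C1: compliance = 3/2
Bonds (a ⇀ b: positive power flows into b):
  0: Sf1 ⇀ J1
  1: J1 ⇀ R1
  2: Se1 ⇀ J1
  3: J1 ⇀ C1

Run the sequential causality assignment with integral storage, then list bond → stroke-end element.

β0 →Sf1
β1 →J1
β2 →J1
β3 →J1

β0 stroke→Sf1  (Sf1 (Sf) sets flow on bond)
β2 stroke→J1  (Se1: effort source, stroke at far end)
β1 stroke→J1  (J1 flow already set via bond 0)
β3 stroke→J1  (common-f at J1 fixed by 0)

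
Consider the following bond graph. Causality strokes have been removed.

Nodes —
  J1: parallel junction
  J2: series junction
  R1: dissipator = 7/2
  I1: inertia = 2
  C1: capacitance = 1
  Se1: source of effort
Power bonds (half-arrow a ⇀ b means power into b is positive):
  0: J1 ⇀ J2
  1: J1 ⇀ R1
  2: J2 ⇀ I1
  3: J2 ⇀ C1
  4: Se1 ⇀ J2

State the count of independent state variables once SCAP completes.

2  (C1, I1 all integral)

β4 stroke→J2  (Se1 fixes effort; stroke away)
β2 stroke→I1  (I1 outputs flow p/I1)
β0 stroke→J2  (1-jn J2 has f-setter on 2)
β3 stroke→J2  (1-jn J2 has f-setter on 2)
β1 stroke→J1  (J1 needs exactly one e-in)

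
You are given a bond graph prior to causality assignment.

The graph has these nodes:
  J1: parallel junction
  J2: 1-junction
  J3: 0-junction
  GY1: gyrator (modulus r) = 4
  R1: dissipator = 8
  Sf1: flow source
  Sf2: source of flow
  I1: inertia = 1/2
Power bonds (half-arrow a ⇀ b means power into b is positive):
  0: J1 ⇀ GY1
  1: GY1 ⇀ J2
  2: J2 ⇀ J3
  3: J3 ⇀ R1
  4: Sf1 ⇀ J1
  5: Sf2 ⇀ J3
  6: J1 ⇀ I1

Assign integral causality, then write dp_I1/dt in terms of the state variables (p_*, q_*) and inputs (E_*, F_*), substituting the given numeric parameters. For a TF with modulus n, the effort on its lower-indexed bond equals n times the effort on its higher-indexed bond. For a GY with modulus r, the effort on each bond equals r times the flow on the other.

dp_I1/dt = 2*F_Sf1 - 4*F_Sf2 - 4*p_I1

b4 |Sf1  (Sf1: flow source, stroke at near end)
b5 |Sf2  (Sf2: flow source, stroke at near end)
b6 |I1  (I1 integral (f out))
b0 |J1  (closing 0-jn rule on J1)
b1 |J2  (through GY1, causality inverts; strokes same side of GY1)
b2 |J3  (closing 1-jn rule on J2)
b3 |R1  (0-jn J3 has e-setter on 2)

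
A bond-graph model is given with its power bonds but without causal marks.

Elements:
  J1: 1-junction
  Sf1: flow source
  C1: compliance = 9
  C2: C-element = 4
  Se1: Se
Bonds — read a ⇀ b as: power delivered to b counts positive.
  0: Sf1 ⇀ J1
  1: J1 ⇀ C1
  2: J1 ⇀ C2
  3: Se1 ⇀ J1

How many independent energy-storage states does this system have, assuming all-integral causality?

β0 →Sf1  (Sf1: flow source, stroke at near end)
β3 →J1  (source Se1 imposes e)
β1 →J1  (1-jn J1 has f-setter on 0)
β2 →J1  (common-f at J1 fixed by 0)

2  (C1, C2 all integral)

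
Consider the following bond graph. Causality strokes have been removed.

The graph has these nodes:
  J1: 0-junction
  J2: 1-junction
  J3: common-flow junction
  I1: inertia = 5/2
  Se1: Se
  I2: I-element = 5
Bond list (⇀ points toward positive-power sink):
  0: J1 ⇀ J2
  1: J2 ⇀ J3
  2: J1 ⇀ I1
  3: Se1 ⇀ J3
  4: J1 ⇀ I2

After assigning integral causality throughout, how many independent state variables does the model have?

bond 3 →J3  (source Se1 imposes e)
bond 1 →J2  (closing 1-jn rule on J3)
bond 0 →J1  (J2 needs exactly one f-in)
bond 2 →I1  (common-e at J1 fixed by 0)
bond 4 →I2  (J1: bond 0 brought effort, rest push out)

2  (I1, I2 all integral)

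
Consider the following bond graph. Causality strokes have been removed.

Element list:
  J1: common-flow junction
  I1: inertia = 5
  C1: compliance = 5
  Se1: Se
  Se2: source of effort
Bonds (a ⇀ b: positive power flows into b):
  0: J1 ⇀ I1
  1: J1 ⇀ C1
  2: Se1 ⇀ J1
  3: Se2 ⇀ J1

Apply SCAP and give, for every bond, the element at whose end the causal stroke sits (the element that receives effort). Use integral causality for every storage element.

β0 |I1
β1 |J1
β2 |J1
β3 |J1

bond 2 stroke→J1  (Se1: effort source, stroke at far end)
bond 3 stroke→J1  (source Se2 imposes e)
bond 0 stroke→I1  (I1: I, integral causality)
bond 1 stroke→J1  (1-jn J1 has f-setter on 0)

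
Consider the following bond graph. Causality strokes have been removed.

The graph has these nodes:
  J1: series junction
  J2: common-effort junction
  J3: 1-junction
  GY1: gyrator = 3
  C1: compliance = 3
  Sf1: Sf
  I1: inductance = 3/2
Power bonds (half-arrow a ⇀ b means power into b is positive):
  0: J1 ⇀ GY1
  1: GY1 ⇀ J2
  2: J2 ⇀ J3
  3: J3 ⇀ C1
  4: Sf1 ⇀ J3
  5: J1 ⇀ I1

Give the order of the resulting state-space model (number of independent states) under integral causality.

b4 |Sf1  (Sf1 fixes flow; stroke at Sf1)
b2 |J3  (common-f at J3 fixed by 4)
b3 |J3  (1-jn J3 has f-setter on 4)
b1 |J2  (only one effort-in slot at J2)
b0 |J1  (GY GY1: same side as bond 1)
b5 |I1  (J1: last free bond brings flow in)

2  (C1, I1 all integral)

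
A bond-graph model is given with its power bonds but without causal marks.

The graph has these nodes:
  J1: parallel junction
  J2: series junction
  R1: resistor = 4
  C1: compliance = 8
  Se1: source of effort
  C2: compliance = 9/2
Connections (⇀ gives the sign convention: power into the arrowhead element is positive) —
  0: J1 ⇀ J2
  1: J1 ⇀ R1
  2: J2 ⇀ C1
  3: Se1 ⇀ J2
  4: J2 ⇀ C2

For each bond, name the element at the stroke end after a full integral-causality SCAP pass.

β3 stroke→J2  (Se1: effort source, stroke at far end)
β2 stroke→J2  (prefer integral on C1)
β4 stroke→J2  (prefer integral on C2)
β0 stroke→J1  (closing 1-jn rule on J2)
β1 stroke→R1  (J1: bond 0 brought effort, rest push out)

bond 0 |J1
bond 1 |R1
bond 2 |J2
bond 3 |J2
bond 4 |J2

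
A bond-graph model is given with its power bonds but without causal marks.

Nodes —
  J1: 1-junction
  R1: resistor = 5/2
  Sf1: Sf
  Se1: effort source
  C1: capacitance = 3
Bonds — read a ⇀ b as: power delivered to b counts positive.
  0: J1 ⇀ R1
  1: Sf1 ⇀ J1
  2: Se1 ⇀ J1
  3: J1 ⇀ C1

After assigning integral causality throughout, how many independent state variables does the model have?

1  (C1 all integral)

b1 stroke at Sf1  (source Sf1 imposes f)
b2 stroke at J1  (Se1 (Se) sets effort on bond)
b0 stroke at J1  (common-f at J1 fixed by 1)
b3 stroke at J1  (J1 flow already set via bond 1)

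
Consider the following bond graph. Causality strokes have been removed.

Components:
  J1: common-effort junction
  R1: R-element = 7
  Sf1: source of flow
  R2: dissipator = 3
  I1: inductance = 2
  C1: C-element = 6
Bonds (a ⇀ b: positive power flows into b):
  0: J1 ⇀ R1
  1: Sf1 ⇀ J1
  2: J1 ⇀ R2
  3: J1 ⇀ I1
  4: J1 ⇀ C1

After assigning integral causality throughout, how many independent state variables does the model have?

2  (C1, I1 all integral)

#1 →Sf1  (Sf1 (Sf) sets flow on bond)
#3 →I1  (I1: I, integral causality)
#4 →J1  (C1 outputs effort q/C1)
#0 →R1  (J1: bond 4 brought effort, rest push out)
#2 →R2  (J1 effort already set via bond 4)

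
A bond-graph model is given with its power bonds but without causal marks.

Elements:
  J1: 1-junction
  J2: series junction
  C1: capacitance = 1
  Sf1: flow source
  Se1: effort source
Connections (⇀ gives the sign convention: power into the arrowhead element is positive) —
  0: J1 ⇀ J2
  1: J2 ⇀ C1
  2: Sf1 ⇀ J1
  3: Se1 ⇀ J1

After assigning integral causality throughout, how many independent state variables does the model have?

#2 |Sf1  (source Sf1 imposes f)
#3 |J1  (Se1 fixes effort; stroke away)
#0 |J1  (J1: bond 2 brought flow, rest push out)
#1 |J2  (J2: bond 0 brought flow, rest push out)

1  (C1 all integral)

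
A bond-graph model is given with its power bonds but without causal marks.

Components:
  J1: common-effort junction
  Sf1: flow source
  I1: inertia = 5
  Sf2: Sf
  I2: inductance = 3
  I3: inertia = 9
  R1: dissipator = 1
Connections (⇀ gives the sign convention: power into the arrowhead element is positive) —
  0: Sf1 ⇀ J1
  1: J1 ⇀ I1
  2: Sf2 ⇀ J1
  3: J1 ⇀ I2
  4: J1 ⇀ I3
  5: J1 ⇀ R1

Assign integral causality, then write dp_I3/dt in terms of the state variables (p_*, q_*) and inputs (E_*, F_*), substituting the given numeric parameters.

#0 →Sf1  (source Sf1 imposes f)
#2 →Sf2  (Sf2: flow source, stroke at near end)
#1 →I1  (prefer integral on I1)
#3 →I2  (I2 integral (f out))
#4 →I3  (I3: I, integral causality)
#5 →J1  (only one effort-in slot at J1)

dp_I3/dt = F_Sf1 + F_Sf2 - p_I1/5 - p_I2/3 - p_I3/9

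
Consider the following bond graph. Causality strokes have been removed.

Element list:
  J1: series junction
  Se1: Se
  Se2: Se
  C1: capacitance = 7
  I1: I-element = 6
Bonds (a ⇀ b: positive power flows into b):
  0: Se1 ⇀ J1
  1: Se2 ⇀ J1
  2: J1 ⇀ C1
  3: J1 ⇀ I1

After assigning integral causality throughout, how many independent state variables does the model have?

#0 →J1  (Se1 (Se) sets effort on bond)
#1 →J1  (Se2 (Se) sets effort on bond)
#2 →J1  (C1: C, integral causality)
#3 →I1  (closing 1-jn rule on J1)

2  (C1, I1 all integral)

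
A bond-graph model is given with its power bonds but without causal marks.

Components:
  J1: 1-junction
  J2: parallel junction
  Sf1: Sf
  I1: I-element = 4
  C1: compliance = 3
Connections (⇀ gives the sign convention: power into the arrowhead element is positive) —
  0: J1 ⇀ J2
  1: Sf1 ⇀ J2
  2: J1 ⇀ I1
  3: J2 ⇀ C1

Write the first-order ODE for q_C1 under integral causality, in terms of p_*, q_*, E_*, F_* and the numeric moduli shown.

dq_C1/dt = F_Sf1 + p_I1/4

#1 stroke at Sf1  (Sf1 fixes flow; stroke at Sf1)
#2 stroke at I1  (I1 integral (f out))
#0 stroke at J1  (1-jn J1 has f-setter on 2)
#3 stroke at J2  (J2: last free bond brings effort in)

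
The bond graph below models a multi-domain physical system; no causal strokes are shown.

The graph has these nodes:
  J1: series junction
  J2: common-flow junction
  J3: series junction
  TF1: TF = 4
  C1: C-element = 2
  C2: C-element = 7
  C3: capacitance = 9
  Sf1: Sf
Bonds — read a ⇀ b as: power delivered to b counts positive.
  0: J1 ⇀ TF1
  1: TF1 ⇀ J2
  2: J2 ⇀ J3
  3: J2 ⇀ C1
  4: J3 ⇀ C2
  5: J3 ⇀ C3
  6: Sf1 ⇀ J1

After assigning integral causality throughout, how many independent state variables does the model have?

b6 →Sf1  (source Sf1 imposes f)
b0 →J1  (1-jn J1 has f-setter on 6)
b1 →TF1  (through TF1, causality passes straight; one stroke at TF1)
b2 →J2  (1-jn J2 has f-setter on 1)
b3 →J2  (J2: bond 1 brought flow, rest push out)
b4 →J3  (common-f at J3 fixed by 2)
b5 →J3  (common-f at J3 fixed by 2)

3  (C1, C2, C3 all integral)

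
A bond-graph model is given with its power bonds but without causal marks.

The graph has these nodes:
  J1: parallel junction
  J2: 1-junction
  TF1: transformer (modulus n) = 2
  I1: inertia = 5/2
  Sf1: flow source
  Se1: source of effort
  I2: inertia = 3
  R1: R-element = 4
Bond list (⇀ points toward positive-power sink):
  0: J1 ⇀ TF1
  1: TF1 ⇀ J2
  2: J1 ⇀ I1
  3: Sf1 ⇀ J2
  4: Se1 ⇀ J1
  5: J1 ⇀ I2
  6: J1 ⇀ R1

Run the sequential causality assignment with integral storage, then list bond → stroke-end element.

bond 3 stroke at Sf1  (Sf1 fixes flow; stroke at Sf1)
bond 4 stroke at J1  (Se1: effort source, stroke at far end)
bond 0 stroke at TF1  (0-jn J1 has e-setter on 4)
bond 2 stroke at I1  (J1: bond 4 brought effort, rest push out)
bond 5 stroke at I2  (common-e at J1 fixed by 4)
bond 6 stroke at R1  (0-jn J1 has e-setter on 4)
bond 1 stroke at J2  (J2 flow already set via bond 3)

#0 stroke at TF1
#1 stroke at J2
#2 stroke at I1
#3 stroke at Sf1
#4 stroke at J1
#5 stroke at I2
#6 stroke at R1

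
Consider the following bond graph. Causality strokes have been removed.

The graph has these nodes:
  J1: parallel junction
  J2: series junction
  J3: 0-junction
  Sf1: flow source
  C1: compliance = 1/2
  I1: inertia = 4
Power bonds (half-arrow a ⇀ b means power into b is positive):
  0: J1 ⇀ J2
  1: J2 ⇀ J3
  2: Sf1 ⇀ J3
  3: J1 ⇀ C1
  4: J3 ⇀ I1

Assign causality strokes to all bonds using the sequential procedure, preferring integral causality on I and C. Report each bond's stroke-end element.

β2 →Sf1  (Sf1: flow source, stroke at near end)
β3 →J1  (C1 outputs effort q/C1)
β0 →J2  (J1 effort already set via bond 3)
β1 →J3  (J2: last free bond brings flow in)
β4 →I1  (common-e at J3 fixed by 1)

β0 →J2
β1 →J3
β2 →Sf1
β3 →J1
β4 →I1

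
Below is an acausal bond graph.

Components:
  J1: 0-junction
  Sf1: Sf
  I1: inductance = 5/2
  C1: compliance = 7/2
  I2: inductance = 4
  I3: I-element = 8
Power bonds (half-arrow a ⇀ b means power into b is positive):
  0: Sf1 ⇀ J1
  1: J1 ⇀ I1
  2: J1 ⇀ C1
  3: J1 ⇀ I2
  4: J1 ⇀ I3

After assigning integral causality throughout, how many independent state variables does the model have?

4  (C1, I1, I2, I3 all integral)

bond 0 →Sf1  (Sf1 fixes flow; stroke at Sf1)
bond 1 →I1  (I1 outputs flow p/I1)
bond 2 →J1  (C1 outputs effort q/C1)
bond 3 →I2  (0-jn J1 has e-setter on 2)
bond 4 →I3  (common-e at J1 fixed by 2)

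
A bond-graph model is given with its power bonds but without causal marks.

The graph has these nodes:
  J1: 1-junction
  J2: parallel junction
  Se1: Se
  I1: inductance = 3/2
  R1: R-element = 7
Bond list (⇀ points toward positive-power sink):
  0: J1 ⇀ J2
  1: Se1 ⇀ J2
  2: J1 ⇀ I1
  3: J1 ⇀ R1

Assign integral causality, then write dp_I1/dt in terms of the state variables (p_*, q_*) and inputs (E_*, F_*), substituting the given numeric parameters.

β1 |J2  (source Se1 imposes e)
β0 |J1  (J2 effort already set via bond 1)
β2 |I1  (I1 outputs flow p/I1)
β3 |J1  (J1: bond 2 brought flow, rest push out)

dp_I1/dt = -E_Se1 - 14*p_I1/3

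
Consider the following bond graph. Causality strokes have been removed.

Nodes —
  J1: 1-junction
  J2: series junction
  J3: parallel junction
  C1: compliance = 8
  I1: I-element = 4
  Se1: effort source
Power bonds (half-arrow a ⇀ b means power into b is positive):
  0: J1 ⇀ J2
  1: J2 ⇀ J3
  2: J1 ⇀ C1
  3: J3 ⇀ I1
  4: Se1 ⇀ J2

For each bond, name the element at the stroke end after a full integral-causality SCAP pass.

b4 |J2  (Se1 (Se) sets effort on bond)
b2 |J1  (prefer integral on C1)
b0 |J2  (closing 1-jn rule on J1)
b1 |J3  (J2 needs exactly one f-in)
b3 |I1  (common-e at J3 fixed by 1)

β0 stroke→J2
β1 stroke→J3
β2 stroke→J1
β3 stroke→I1
β4 stroke→J2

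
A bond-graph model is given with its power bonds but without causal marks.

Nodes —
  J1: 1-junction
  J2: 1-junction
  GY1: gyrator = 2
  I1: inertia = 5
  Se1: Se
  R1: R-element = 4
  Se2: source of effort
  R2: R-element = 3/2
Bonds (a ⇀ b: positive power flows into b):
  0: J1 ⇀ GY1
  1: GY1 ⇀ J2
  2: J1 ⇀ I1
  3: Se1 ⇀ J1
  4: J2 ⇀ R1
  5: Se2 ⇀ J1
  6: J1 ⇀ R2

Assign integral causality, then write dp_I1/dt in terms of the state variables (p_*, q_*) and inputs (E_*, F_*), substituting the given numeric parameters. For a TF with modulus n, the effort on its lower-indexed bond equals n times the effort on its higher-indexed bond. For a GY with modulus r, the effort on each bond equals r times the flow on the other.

dp_I1/dt = E_Se1 + E_Se2 - p_I1/2

b3 stroke at J1  (Se1 fixes effort; stroke away)
b5 stroke at J1  (Se2 fixes effort; stroke away)
b2 stroke at I1  (prefer integral on I1)
b0 stroke at J1  (J1: bond 2 brought flow, rest push out)
b6 stroke at J1  (J1 flow already set via bond 2)
b1 stroke at J2  (GY1: gyrator matches bond 0)
b4 stroke at R1  (J2: last free bond brings flow in)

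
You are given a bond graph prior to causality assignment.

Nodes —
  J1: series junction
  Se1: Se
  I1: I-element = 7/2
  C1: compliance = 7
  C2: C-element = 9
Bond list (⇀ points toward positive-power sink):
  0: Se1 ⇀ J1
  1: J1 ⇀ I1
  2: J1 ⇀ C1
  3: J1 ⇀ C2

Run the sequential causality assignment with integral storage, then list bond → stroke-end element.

b0 →J1
b1 →I1
b2 →J1
b3 →J1

b0 stroke at J1  (Se1 (Se) sets effort on bond)
b1 stroke at I1  (I1 outputs flow p/I1)
b2 stroke at J1  (J1 flow already set via bond 1)
b3 stroke at J1  (J1: bond 1 brought flow, rest push out)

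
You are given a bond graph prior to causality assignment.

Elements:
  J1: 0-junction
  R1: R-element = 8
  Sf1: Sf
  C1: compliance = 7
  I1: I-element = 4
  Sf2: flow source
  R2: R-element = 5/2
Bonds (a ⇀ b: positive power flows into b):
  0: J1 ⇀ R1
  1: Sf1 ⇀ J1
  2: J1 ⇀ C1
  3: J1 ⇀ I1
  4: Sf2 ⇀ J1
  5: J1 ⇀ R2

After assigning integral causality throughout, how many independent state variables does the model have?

2  (C1, I1 all integral)

β1 stroke at Sf1  (Sf1: flow source, stroke at near end)
β4 stroke at Sf2  (source Sf2 imposes f)
β2 stroke at J1  (C1 integral (e out))
β0 stroke at R1  (J1 effort already set via bond 2)
β3 stroke at I1  (J1: bond 2 brought effort, rest push out)
β5 stroke at R2  (0-jn J1 has e-setter on 2)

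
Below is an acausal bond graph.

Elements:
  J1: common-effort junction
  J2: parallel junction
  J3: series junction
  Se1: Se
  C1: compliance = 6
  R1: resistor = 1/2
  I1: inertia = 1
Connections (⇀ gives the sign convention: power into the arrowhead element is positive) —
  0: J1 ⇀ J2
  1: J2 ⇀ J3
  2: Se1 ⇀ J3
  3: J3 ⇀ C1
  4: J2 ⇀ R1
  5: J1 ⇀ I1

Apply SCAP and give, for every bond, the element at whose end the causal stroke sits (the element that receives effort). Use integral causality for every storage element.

#2 stroke at J3  (source Se1 imposes e)
#3 stroke at J3  (C1 integral (e out))
#1 stroke at J2  (J3 needs exactly one f-in)
#0 stroke at J1  (common-e at J2 fixed by 1)
#4 stroke at R1  (common-e at J2 fixed by 1)
#5 stroke at I1  (common-e at J1 fixed by 0)

β0 stroke→J1
β1 stroke→J2
β2 stroke→J3
β3 stroke→J3
β4 stroke→R1
β5 stroke→I1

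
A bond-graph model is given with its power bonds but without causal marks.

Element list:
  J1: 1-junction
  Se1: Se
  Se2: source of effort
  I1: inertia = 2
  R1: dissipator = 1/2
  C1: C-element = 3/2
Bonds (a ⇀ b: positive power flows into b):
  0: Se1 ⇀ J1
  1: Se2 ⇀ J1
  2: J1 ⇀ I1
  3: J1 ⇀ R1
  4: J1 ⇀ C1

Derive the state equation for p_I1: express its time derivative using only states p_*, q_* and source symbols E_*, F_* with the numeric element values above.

#0 stroke at J1  (Se1: effort source, stroke at far end)
#1 stroke at J1  (Se2 (Se) sets effort on bond)
#2 stroke at I1  (prefer integral on I1)
#3 stroke at J1  (J1 flow already set via bond 2)
#4 stroke at J1  (1-jn J1 has f-setter on 2)

dp_I1/dt = E_Se1 + E_Se2 - p_I1/4 - 2*q_C1/3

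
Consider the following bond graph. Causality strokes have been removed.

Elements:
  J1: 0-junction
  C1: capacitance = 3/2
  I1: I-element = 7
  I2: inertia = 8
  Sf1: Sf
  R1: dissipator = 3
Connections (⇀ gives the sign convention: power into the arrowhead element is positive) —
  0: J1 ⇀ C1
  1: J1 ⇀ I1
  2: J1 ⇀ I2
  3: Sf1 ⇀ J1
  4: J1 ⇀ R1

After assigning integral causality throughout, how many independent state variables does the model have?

3  (C1, I1, I2 all integral)

#3 stroke→Sf1  (source Sf1 imposes f)
#0 stroke→J1  (C1 integral (e out))
#1 stroke→I1  (J1: bond 0 brought effort, rest push out)
#2 stroke→I2  (common-e at J1 fixed by 0)
#4 stroke→R1  (0-jn J1 has e-setter on 0)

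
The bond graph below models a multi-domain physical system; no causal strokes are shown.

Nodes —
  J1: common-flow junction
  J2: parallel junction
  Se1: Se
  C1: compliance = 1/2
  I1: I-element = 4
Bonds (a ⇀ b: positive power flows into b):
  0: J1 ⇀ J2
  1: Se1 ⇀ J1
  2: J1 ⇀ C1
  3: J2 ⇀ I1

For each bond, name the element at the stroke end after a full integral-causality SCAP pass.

β0 stroke at J2
β1 stroke at J1
β2 stroke at J1
β3 stroke at I1

β1 →J1  (source Se1 imposes e)
β2 →J1  (C1: C, integral causality)
β0 →J2  (J1 needs exactly one f-in)
β3 →I1  (J2: bond 0 brought effort, rest push out)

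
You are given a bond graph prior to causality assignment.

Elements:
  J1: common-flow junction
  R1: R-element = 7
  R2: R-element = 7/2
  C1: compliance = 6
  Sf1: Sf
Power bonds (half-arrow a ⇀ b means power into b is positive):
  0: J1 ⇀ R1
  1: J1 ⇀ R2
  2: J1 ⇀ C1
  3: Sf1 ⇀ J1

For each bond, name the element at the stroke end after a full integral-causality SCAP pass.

bond 3 stroke at Sf1  (Sf1 (Sf) sets flow on bond)
bond 0 stroke at J1  (1-jn J1 has f-setter on 3)
bond 1 stroke at J1  (1-jn J1 has f-setter on 3)
bond 2 stroke at J1  (common-f at J1 fixed by 3)

#0 |J1
#1 |J1
#2 |J1
#3 |Sf1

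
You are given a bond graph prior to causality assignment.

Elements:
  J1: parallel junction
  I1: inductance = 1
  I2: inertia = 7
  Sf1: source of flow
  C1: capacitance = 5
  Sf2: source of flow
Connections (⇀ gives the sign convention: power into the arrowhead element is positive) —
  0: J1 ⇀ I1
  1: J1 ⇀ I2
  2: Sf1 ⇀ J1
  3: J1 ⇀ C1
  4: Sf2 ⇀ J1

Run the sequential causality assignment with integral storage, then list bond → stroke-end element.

β2 |Sf1  (Sf1 (Sf) sets flow on bond)
β4 |Sf2  (source Sf2 imposes f)
β0 |I1  (prefer integral on I1)
β1 |I2  (I2 outputs flow p/I2)
β3 |J1  (J1 needs exactly one e-in)

β0 stroke at I1
β1 stroke at I2
β2 stroke at Sf1
β3 stroke at J1
β4 stroke at Sf2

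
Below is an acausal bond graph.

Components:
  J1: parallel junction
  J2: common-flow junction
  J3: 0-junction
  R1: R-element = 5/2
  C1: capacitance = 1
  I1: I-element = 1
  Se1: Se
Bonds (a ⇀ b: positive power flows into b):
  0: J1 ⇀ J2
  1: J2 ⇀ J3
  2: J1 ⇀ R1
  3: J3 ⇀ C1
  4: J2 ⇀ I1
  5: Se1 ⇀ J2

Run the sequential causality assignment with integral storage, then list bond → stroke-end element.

β5 stroke→J2  (Se1 (Se) sets effort on bond)
β3 stroke→J3  (prefer integral on C1)
β1 stroke→J2  (J3 effort already set via bond 3)
β4 stroke→I1  (I1: I, integral causality)
β0 stroke→J2  (common-f at J2 fixed by 4)
β2 stroke→J1  (closing 0-jn rule on J1)

#0 stroke at J2
#1 stroke at J2
#2 stroke at J1
#3 stroke at J3
#4 stroke at I1
#5 stroke at J2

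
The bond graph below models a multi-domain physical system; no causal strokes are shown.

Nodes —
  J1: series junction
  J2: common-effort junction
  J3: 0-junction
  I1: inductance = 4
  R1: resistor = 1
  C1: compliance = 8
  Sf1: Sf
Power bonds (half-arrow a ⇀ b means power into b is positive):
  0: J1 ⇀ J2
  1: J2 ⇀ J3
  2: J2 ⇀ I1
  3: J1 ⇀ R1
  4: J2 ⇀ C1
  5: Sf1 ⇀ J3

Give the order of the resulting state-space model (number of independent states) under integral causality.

2  (C1, I1 all integral)

β5 stroke→Sf1  (Sf1 (Sf) sets flow on bond)
β1 stroke→J3  (J3: last free bond brings effort in)
β2 stroke→I1  (I1 outputs flow p/I1)
β4 stroke→J2  (prefer integral on C1)
β0 stroke→J1  (J2: bond 4 brought effort, rest push out)
β3 stroke→R1  (only one flow-in slot at J1)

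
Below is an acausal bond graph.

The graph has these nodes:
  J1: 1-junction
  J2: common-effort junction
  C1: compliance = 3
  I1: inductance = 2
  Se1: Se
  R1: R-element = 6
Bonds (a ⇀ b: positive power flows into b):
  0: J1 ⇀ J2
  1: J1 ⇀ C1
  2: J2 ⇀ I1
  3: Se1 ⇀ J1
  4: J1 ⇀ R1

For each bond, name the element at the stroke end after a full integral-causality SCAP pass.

bond 0 stroke→J2
bond 1 stroke→J1
bond 2 stroke→I1
bond 3 stroke→J1
bond 4 stroke→J1

bond 3 stroke at J1  (Se1 fixes effort; stroke away)
bond 1 stroke at J1  (C1 integral (e out))
bond 2 stroke at I1  (I1 integral (f out))
bond 0 stroke at J2  (closing 0-jn rule on J2)
bond 4 stroke at J1  (J1 flow already set via bond 0)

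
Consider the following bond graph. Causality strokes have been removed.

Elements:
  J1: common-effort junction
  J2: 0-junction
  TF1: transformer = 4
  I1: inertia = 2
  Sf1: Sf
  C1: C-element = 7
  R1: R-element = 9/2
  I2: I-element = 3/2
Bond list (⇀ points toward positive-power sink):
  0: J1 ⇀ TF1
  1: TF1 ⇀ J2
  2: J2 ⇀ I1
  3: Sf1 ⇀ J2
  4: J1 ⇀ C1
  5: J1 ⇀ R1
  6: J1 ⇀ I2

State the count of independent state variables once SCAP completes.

bond 3 stroke→Sf1  (Sf1 (Sf) sets flow on bond)
bond 2 stroke→I1  (prefer integral on I1)
bond 1 stroke→J2  (only one effort-in slot at J2)
bond 0 stroke→TF1  (TF1 one-in-one-out from 1)
bond 4 stroke→J1  (C1: C, integral causality)
bond 5 stroke→R1  (common-e at J1 fixed by 4)
bond 6 stroke→I2  (J1 effort already set via bond 4)

3  (C1, I1, I2 all integral)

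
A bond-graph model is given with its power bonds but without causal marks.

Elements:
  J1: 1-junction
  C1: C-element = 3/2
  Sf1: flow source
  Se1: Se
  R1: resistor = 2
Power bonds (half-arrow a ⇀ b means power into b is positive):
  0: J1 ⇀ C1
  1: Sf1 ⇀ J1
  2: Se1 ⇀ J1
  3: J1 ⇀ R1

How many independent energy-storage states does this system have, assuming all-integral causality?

#1 stroke at Sf1  (Sf1 fixes flow; stroke at Sf1)
#2 stroke at J1  (source Se1 imposes e)
#0 stroke at J1  (J1 flow already set via bond 1)
#3 stroke at J1  (1-jn J1 has f-setter on 1)

1  (C1 all integral)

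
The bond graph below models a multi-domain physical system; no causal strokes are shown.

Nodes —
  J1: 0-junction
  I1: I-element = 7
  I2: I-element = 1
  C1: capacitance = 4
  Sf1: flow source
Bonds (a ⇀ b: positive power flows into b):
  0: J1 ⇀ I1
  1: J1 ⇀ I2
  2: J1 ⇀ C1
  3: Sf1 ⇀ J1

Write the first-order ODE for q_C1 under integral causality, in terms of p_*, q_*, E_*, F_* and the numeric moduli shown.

#3 →Sf1  (Sf1 (Sf) sets flow on bond)
#0 →I1  (prefer integral on I1)
#1 →I2  (prefer integral on I2)
#2 →J1  (only one effort-in slot at J1)

dq_C1/dt = F_Sf1 - p_I1/7 - p_I2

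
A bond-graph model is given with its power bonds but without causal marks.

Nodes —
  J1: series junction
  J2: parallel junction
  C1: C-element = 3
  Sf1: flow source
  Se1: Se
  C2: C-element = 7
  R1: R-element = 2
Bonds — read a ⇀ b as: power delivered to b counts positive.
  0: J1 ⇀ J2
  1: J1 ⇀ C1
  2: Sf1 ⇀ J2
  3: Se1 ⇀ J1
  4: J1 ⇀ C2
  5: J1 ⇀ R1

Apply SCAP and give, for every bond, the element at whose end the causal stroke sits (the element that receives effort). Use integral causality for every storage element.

#0 |J2
#1 |J1
#2 |Sf1
#3 |J1
#4 |J1
#5 |J1

b2 →Sf1  (source Sf1 imposes f)
b3 →J1  (Se1 (Se) sets effort on bond)
b0 →J2  (J2 needs exactly one e-in)
b1 →J1  (J1 flow already set via bond 0)
b4 →J1  (common-f at J1 fixed by 0)
b5 →J1  (J1: bond 0 brought flow, rest push out)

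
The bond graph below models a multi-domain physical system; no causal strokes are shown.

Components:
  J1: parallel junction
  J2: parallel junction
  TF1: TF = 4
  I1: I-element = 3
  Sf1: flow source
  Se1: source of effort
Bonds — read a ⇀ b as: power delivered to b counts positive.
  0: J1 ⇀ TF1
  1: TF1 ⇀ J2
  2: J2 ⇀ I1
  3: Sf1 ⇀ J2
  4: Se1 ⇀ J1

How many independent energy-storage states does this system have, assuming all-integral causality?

1  (I1 all integral)

b3 stroke at Sf1  (Sf1 fixes flow; stroke at Sf1)
b4 stroke at J1  (source Se1 imposes e)
b0 stroke at TF1  (J1: bond 4 brought effort, rest push out)
b1 stroke at J2  (through TF1, causality passes straight; one stroke at TF1)
b2 stroke at I1  (J2: bond 1 brought effort, rest push out)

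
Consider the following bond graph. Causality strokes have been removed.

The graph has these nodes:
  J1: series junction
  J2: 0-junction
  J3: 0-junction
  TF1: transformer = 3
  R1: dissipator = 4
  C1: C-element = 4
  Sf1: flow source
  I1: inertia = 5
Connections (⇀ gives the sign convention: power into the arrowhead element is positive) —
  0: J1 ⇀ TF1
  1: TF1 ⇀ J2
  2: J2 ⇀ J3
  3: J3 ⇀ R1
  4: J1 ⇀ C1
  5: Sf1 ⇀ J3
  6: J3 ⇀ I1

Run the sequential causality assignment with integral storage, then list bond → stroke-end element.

bond 0 stroke→TF1
bond 1 stroke→J2
bond 2 stroke→J3
bond 3 stroke→R1
bond 4 stroke→J1
bond 5 stroke→Sf1
bond 6 stroke→I1

#5 stroke at Sf1  (Sf1 (Sf) sets flow on bond)
#4 stroke at J1  (C1 integral (e out))
#0 stroke at TF1  (J1 needs exactly one f-in)
#1 stroke at J2  (TF1 one-in-one-out from 0)
#2 stroke at J3  (common-e at J2 fixed by 1)
#3 stroke at R1  (0-jn J3 has e-setter on 2)
#6 stroke at I1  (J3: bond 2 brought effort, rest push out)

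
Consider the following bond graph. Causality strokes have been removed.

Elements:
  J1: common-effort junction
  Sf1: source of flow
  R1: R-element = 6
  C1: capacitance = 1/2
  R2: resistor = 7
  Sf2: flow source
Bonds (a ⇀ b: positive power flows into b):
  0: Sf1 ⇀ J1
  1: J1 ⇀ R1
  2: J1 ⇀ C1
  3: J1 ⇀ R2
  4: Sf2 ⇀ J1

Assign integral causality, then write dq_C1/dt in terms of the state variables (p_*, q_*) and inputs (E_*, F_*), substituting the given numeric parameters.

bond 0 |Sf1  (Sf1: flow source, stroke at near end)
bond 4 |Sf2  (Sf2: flow source, stroke at near end)
bond 2 |J1  (C1 integral (e out))
bond 1 |R1  (common-e at J1 fixed by 2)
bond 3 |R2  (0-jn J1 has e-setter on 2)

dq_C1/dt = F_Sf1 + F_Sf2 - 13*q_C1/21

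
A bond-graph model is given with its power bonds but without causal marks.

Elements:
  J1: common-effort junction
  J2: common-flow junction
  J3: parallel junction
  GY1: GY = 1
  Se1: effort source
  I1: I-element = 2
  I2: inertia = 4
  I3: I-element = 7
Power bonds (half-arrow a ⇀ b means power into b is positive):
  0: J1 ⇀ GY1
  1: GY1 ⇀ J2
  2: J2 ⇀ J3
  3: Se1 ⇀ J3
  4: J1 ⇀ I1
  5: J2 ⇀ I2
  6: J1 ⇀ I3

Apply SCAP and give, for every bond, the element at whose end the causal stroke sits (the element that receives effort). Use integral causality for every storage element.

b3 stroke at J3  (Se1 (Se) sets effort on bond)
b2 stroke at J2  (J3: bond 3 brought effort, rest push out)
b4 stroke at I1  (I1 integral (f out))
b5 stroke at I2  (I2 outputs flow p/I2)
b1 stroke at J2  (1-jn J2 has f-setter on 5)
b0 stroke at J1  (GY1 both-in/both-out from 1)
b6 stroke at I3  (J1: bond 0 brought effort, rest push out)

b0 stroke at J1
b1 stroke at J2
b2 stroke at J2
b3 stroke at J3
b4 stroke at I1
b5 stroke at I2
b6 stroke at I3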